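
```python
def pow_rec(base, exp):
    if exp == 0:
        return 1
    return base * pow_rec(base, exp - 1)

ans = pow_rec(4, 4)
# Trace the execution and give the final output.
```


pow_rec(4, 4)
= 4 * pow_rec(4, 3)
= 4 * 4 * pow_rec(4, 2)
= 4 * 4 * 4 * pow_rec(4, 1)
= 4 * 4 * 4 * 4 * pow_rec(4, 0)
= 4 * 4 * 4 * 4 * 1
= 256


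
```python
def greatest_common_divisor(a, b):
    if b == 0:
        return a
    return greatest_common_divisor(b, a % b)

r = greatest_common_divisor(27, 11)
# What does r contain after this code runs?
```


greatest_common_divisor(27, 11)
= greatest_common_divisor(11, 27 % 11) = greatest_common_divisor(11, 5)
= greatest_common_divisor(5, 11 % 5) = greatest_common_divisor(5, 1)
= greatest_common_divisor(1, 5 % 1) = greatest_common_divisor(1, 0)
b == 0, return a = 1


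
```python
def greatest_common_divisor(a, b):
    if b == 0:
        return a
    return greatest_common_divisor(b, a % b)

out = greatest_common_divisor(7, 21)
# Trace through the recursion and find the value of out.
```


greatest_common_divisor(7, 21)
= greatest_common_divisor(21, 7 % 21) = greatest_common_divisor(21, 7)
= greatest_common_divisor(7, 21 % 7) = greatest_common_divisor(7, 0)
b == 0, return a = 7


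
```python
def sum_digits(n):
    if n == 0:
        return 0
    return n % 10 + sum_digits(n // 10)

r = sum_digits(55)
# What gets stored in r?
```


sum_digits(55)
= 5 + sum_digits(5)
= 5 + 5 + sum_digits(0)
= 5 + 5 + 0
= 10


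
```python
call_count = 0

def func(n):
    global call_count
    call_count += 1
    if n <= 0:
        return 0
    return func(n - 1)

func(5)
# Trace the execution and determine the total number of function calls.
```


func(5) calls func(4) calls ... calls func(0)
Total calls: 5 + 1 (for base case) = 6


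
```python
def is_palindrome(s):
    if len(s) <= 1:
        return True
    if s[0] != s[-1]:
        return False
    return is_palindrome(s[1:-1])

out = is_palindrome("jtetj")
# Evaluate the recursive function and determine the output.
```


is_palindrome("jtetj")
"jtetj": s[0]='j' == s[-1]='j' -> is_palindrome("tet")
"tet": s[0]='t' == s[-1]='t' -> is_palindrome("e")
"e": len <= 1 -> True
= True


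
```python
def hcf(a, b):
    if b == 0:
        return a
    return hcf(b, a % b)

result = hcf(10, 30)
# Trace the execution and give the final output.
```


hcf(10, 30)
= hcf(30, 10 % 30) = hcf(30, 10)
= hcf(10, 30 % 10) = hcf(10, 0)
b == 0, return a = 10


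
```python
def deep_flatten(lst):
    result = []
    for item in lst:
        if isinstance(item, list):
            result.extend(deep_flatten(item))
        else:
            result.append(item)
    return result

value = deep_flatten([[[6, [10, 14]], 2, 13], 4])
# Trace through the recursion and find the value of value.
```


deep_flatten([[[6, [10, 14]], 2, 13], 4])
Processing each element:
  [[6, [10, 14]], 2, 13] is a list -> deep_flatten recursively -> [6, 10, 14, 2, 13]
  4 is not a list -> append 4
= [6, 10, 14, 2, 13, 4]


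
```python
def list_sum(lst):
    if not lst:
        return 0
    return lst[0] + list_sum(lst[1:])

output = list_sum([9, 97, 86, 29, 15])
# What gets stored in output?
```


list_sum([9, 97, 86, 29, 15])
= 9 + list_sum([97, 86, 29, 15])
= 9 + 97 + list_sum([86, 29, 15])
= 9 + 97 + 86 + list_sum([29, 15])
= 9 + 97 + 86 + 29 + list_sum([15])
= 9 + 97 + 86 + 29 + 15 + list_sum([])
= 9 + 97 + 86 + 29 + 15 + 0
= 236


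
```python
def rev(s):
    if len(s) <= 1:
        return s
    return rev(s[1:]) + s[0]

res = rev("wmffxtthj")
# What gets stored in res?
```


rev("wmffxtthj")
= rev("mffxtthj") + "w"
= rev("ffxtthj") + "m" + "w"
= rev("fxtthj") + "f" + "m" + "w"
= rev("xtthj") + "f" + "f" + "m" + "w"
= rev("tthj") + "x" + "f" + "f" + "m" + "w"
= rev("thj") + "t" + "x" + "f" + "f" + "m" + "w"
= rev("hj") + "t" + "t" + "x" + "f" + "f" + "m" + "w"
= rev("j") + "h" + "t" + "t" + "x" + "f" + "f" + "m" + "w"
= "j" + "h" + "t" + "t" + "x" + "f" + "f" + "m" + "w"
= "jhttxffmw"


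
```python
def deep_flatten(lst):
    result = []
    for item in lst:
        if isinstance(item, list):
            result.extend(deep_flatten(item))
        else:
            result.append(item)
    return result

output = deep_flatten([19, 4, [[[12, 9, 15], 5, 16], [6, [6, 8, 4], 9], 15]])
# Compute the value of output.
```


deep_flatten([19, 4, [[[12, 9, 15], 5, 16], [6, [6, 8, 4], 9], 15]])
Processing each element:
  19 is not a list -> append 19
  4 is not a list -> append 4
  [[[12, 9, 15], 5, 16], [6, [6, 8, 4], 9], 15] is a list -> deep_flatten recursively -> [12, 9, 15, 5, 16, 6, 6, 8, 4, 9, 15]
= [19, 4, 12, 9, 15, 5, 16, 6, 6, 8, 4, 9, 15]


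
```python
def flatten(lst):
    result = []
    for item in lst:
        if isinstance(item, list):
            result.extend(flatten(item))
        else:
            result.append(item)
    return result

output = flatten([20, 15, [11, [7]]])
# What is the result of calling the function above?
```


flatten([20, 15, [11, [7]]])
Processing each element:
  20 is not a list -> append 20
  15 is not a list -> append 15
  [11, [7]] is a list -> flatten recursively -> [11, 7]
= [20, 15, 11, 7]


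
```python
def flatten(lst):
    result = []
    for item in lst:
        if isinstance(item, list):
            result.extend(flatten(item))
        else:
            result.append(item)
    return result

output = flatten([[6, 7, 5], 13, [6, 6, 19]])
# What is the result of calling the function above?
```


flatten([[6, 7, 5], 13, [6, 6, 19]])
Processing each element:
  [6, 7, 5] is a list -> flatten recursively -> [6, 7, 5]
  13 is not a list -> append 13
  [6, 6, 19] is a list -> flatten recursively -> [6, 6, 19]
= [6, 7, 5, 13, 6, 6, 19]


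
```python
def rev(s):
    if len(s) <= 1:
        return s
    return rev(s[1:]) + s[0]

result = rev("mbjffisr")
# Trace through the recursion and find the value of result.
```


rev("mbjffisr")
= rev("bjffisr") + "m"
= rev("jffisr") + "b" + "m"
= rev("ffisr") + "j" + "b" + "m"
= rev("fisr") + "f" + "j" + "b" + "m"
= rev("isr") + "f" + "f" + "j" + "b" + "m"
= rev("sr") + "i" + "f" + "f" + "j" + "b" + "m"
= rev("r") + "s" + "i" + "f" + "f" + "j" + "b" + "m"
= "r" + "s" + "i" + "f" + "f" + "j" + "b" + "m"
= "rsiffjbm"


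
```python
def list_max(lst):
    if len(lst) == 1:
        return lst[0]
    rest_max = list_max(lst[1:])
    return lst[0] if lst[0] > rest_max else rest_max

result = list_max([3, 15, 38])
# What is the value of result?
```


list_max([3, 15, 38])
= compare 3 with list_max([15, 38])
= compare 15 with list_max([38])
Base: list_max([38]) = 38
compare 15 with 38: max = 38
compare 3 with 38: max = 38
= 38


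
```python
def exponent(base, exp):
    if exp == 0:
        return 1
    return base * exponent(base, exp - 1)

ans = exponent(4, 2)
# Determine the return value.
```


exponent(4, 2)
= 4 * exponent(4, 1)
= 4 * 4 * exponent(4, 0)
= 4 * 4 * 1
= 16


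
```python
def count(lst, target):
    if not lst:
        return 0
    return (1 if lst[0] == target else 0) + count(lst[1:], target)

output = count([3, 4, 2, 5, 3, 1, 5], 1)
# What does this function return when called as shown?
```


count([3, 4, 2, 5, 3, 1, 5], 1)
lst[0]=3 != 1: 0 + count([4, 2, 5, 3, 1, 5], 1)
lst[0]=4 != 1: 0 + count([2, 5, 3, 1, 5], 1)
lst[0]=2 != 1: 0 + count([5, 3, 1, 5], 1)
lst[0]=5 != 1: 0 + count([3, 1, 5], 1)
lst[0]=3 != 1: 0 + count([1, 5], 1)
lst[0]=1 == 1: 1 + count([5], 1)
lst[0]=5 != 1: 0 + count([], 1)
= 1


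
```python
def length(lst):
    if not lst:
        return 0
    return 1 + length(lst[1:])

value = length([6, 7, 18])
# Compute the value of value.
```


length([6, 7, 18])
= 1 + length([7, 18])
= 1 + 1 + length([18])
= 1 + 1 + 1 + length([])
= 1 + 1 + 1 + 0
= 3


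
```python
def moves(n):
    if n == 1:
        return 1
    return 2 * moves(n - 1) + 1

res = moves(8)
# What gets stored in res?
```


moves(8)
= 2 * moves(7) + 1
= 2 * (2 * moves(6) + 1) + 1
= 2 * (2 * (2 * moves(5) + 1) + 1) + 1
= 2 * (2 * (2 * (2 * moves(4) + 1) + 1) + 1) + 1
= 2 * (2 * (2 * (2 * (2 * moves(3) + 1) + 1) + 1) + 1) + 1
= 2 * (2 * (2 * (2 * (2 * (2 * moves(2) + 1) + 1) + 1) + 1) + 1) + 1
= 2 * (2 * (2 * (2 * (2 * (2 * (2 * moves(1) + 1) + 1) + 1) + 1) + 1) + 1) + 1
Now compute bottom-up:
moves(1) = 1
moves(2) = 2 * 1 + 1 = 3
moves(3) = 2 * 3 + 1 = 7
moves(4) = 2 * 7 + 1 = 15
moves(5) = 2 * 15 + 1 = 31
moves(6) = 2 * 31 + 1 = 63
moves(7) = 2 * 63 + 1 = 127
moves(8) = 2 * 127 + 1 = 255
= 255


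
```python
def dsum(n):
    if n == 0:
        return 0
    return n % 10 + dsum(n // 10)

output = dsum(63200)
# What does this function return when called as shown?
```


dsum(63200)
= 0 + dsum(6320)
= 0 + 0 + dsum(632)
= 0 + 0 + 2 + dsum(63)
= 0 + 0 + 2 + 3 + dsum(6)
= 0 + 0 + 2 + 3 + 6 + dsum(0)
= 0 + 0 + 2 + 3 + 6 + 0
= 11


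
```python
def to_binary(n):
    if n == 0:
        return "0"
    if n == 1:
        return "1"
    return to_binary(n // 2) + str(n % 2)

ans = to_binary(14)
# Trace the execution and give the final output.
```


to_binary(14)
= to_binary(7) + "0"
= to_binary(3) + "1" + "0"
= to_binary(1) + "1" + "1" + "0"
= "1" + "1" + "1" + "0"
= "1110"


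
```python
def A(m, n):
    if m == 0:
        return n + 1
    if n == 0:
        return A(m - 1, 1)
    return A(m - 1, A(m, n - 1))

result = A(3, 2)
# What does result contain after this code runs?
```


A(3, 2)
= A(2, A(3, 1))
First compute A(3, 1) = 13
= A(2, 13)
= 29


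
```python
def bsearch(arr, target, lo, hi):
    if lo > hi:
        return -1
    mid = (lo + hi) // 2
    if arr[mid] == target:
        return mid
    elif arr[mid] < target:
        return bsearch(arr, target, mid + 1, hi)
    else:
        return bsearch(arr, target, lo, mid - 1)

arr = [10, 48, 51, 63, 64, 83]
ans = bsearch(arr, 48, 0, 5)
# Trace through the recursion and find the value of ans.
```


bsearch(arr, 48, 0, 5)
lo=0, hi=5, mid=2, arr[mid]=51
51 > 48, search left half
lo=0, hi=1, mid=0, arr[mid]=10
10 < 48, search right half
lo=1, hi=1, mid=1, arr[mid]=48
arr[1] == 48, found at index 1
= 1


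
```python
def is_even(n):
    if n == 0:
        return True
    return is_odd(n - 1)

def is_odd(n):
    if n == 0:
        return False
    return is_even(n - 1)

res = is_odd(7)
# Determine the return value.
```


is_odd(7)
= is_even(6)
= is_odd(5)
= is_even(4)
= is_odd(3)
= is_even(2)
= is_odd(1)
= is_even(0)
n == 0: return True
= True


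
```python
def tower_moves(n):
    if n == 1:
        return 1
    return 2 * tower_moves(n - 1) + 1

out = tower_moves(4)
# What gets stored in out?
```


tower_moves(4)
= 2 * tower_moves(3) + 1
= 2 * (2 * tower_moves(2) + 1) + 1
= 2 * (2 * (2 * tower_moves(1) + 1) + 1) + 1
Now compute bottom-up:
tower_moves(1) = 1
tower_moves(2) = 2 * 1 + 1 = 3
tower_moves(3) = 2 * 3 + 1 = 7
tower_moves(4) = 2 * 7 + 1 = 15
= 15


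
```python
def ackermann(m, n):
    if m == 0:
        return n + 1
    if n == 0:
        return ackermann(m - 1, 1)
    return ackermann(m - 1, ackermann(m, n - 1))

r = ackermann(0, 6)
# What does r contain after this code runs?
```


ackermann(0, 6)
m == 0: return 6 + 1 = 7
= 7


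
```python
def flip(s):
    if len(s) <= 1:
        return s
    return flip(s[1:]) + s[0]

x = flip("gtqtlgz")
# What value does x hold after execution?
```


flip("gtqtlgz")
= flip("tqtlgz") + "g"
= flip("qtlgz") + "t" + "g"
= flip("tlgz") + "q" + "t" + "g"
= flip("lgz") + "t" + "q" + "t" + "g"
= flip("gz") + "l" + "t" + "q" + "t" + "g"
= flip("z") + "g" + "l" + "t" + "q" + "t" + "g"
= "z" + "g" + "l" + "t" + "q" + "t" + "g"
= "zgltqtg"


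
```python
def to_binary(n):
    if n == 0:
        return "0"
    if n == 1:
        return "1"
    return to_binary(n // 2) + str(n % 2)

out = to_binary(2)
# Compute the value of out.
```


to_binary(2)
= to_binary(1) + "0"
= "1" + "0"
= "10"


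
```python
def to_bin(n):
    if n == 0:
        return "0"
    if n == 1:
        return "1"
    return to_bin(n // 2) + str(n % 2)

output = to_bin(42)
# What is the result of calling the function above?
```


to_bin(42)
= to_bin(21) + "0"
= to_bin(10) + "1" + "0"
= to_bin(5) + "0" + "1" + "0"
= to_bin(2) + "1" + "0" + "1" + "0"
= to_bin(1) + "0" + "1" + "0" + "1" + "0"
= "1" + "0" + "1" + "0" + "1" + "0"
= "101010"


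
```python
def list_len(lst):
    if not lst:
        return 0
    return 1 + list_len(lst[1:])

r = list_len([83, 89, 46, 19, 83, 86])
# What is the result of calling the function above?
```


list_len([83, 89, 46, 19, 83, 86])
= 1 + list_len([89, 46, 19, 83, 86])
= 1 + 1 + list_len([46, 19, 83, 86])
= 1 + 1 + 1 + list_len([19, 83, 86])
= 1 + 1 + 1 + 1 + list_len([83, 86])
= 1 + 1 + 1 + 1 + 1 + list_len([86])
= 1 + 1 + 1 + 1 + 1 + 1 + list_len([])
= 1 + 1 + 1 + 1 + 1 + 1 + 0
= 6


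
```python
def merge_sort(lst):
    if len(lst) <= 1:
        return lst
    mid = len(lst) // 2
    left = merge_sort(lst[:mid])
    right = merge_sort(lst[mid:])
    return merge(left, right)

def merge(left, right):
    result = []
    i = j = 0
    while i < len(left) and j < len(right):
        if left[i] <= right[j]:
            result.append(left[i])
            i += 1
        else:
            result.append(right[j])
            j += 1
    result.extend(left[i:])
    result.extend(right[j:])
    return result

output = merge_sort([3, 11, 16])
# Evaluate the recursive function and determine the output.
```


merge_sort([3, 11, 16])
Split into [3] and [11, 16]
Left sorted: [3]
Right sorted: [11, 16]
Merge [3] and [11, 16]
= [3, 11, 16]


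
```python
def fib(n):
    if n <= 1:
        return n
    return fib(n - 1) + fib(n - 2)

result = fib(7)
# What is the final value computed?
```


fib(7)
= fib(6) + fib(5)
= (fib(5) + fib(4)) + fib(5)
Computing bottom-up: fib(0)=0, fib(1)=1, fib(2)=1, fib(3)=2, fib(4)=3, fib(5)=5, fib(6)=8, fib(7)=13
= 13


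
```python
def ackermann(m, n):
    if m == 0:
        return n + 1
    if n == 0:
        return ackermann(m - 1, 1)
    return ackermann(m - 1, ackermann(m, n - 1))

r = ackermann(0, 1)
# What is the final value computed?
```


ackermann(0, 1)
m == 0: return 1 + 1 = 2
= 2


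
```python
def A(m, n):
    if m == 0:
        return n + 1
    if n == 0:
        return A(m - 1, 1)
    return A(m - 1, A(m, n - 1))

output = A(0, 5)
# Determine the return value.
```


A(0, 5)
m == 0: return 5 + 1 = 6
= 6


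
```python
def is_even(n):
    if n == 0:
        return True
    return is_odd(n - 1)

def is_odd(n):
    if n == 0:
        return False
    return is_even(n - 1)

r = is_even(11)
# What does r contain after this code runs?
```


is_even(11)
= is_odd(10)
= is_even(9)
= is_odd(8)
= is_even(7)
= is_odd(6)
= is_even(5)
= is_odd(4)
= is_even(3)
= is_odd(2)
= is_even(1)
= is_odd(0)
n == 0: return False
= False


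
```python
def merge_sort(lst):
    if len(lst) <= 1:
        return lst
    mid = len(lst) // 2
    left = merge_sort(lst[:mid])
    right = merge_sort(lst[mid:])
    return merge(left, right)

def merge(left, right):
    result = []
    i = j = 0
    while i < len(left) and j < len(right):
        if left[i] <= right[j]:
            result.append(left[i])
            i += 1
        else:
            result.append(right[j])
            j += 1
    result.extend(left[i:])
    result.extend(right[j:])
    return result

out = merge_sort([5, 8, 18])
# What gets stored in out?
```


merge_sort([5, 8, 18])
Split into [5] and [8, 18]
Left sorted: [5]
Right sorted: [8, 18]
Merge [5] and [8, 18]
= [5, 8, 18]


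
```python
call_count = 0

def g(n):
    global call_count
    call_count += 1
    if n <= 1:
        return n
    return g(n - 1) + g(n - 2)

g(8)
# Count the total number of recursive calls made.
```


g(8) calls g(7) and g(6); each non-base call branches into two more.
Let C(k) = total number of calls made by g(k), including the call to g(k) itself.
Base cases: C(0) = 1, C(1) = 1
Recurrence: C(k) = 1 + C(k-1) + C(k-2)
  C(2) = 1 + C(1) + C(0) = 1 + 1 + 1 = 3
  C(3) = 1 + C(2) + C(1) = 1 + 3 + 1 = 5
  C(4) = 1 + C(3) + C(2) = 1 + 5 + 3 = 9
  C(5) = 1 + C(4) + C(3) = 1 + 9 + 5 = 15
  C(6) = 1 + C(5) + C(4) = 1 + 15 + 9 = 25
  C(7) = 1 + C(6) + C(5) = 1 + 25 + 15 = 41
  C(8) = 1 + C(7) + C(6) = 1 + 41 + 25 = 67
Total calls = C(8) = 67


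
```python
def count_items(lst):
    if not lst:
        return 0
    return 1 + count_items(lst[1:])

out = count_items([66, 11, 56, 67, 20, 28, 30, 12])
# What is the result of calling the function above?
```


count_items([66, 11, 56, 67, 20, 28, 30, 12])
= 1 + count_items([11, 56, 67, 20, 28, 30, 12])
= 1 + 1 + count_items([56, 67, 20, 28, 30, 12])
= 1 + 1 + 1 + count_items([67, 20, 28, 30, 12])
= 1 + 1 + 1 + 1 + count_items([20, 28, 30, 12])
= 1 + 1 + 1 + 1 + 1 + count_items([28, 30, 12])
= 1 + 1 + 1 + 1 + 1 + 1 + count_items([30, 12])
= 1 + 1 + 1 + 1 + 1 + 1 + 1 + count_items([12])
= 1 + 1 + 1 + 1 + 1 + 1 + 1 + 1 + count_items([])
= 1 + 1 + 1 + 1 + 1 + 1 + 1 + 1 + 0
= 8


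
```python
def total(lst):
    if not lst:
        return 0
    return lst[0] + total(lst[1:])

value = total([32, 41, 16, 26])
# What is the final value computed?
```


total([32, 41, 16, 26])
= 32 + total([41, 16, 26])
= 32 + 41 + total([16, 26])
= 32 + 41 + 16 + total([26])
= 32 + 41 + 16 + 26 + total([])
= 32 + 41 + 16 + 26 + 0
= 115


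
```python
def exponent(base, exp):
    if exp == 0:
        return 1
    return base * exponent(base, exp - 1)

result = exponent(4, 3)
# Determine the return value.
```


exponent(4, 3)
= 4 * exponent(4, 2)
= 4 * 4 * exponent(4, 1)
= 4 * 4 * 4 * exponent(4, 0)
= 4 * 4 * 4 * 1
= 64


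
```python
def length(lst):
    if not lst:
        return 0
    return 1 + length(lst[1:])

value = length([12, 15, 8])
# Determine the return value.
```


length([12, 15, 8])
= 1 + length([15, 8])
= 1 + 1 + length([8])
= 1 + 1 + 1 + length([])
= 1 + 1 + 1 + 0
= 3


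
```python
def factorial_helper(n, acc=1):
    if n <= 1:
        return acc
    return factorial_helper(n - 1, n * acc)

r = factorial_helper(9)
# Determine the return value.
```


factorial_helper(9, 1)
= factorial_helper(8, 9 * 1) = factorial_helper(8, 9)
= factorial_helper(7, 8 * 9) = factorial_helper(7, 72)
= factorial_helper(6, 7 * 72) = factorial_helper(6, 504)
= factorial_helper(5, 6 * 504) = factorial_helper(5, 3024)
= factorial_helper(4, 5 * 3024) = factorial_helper(4, 15120)
= factorial_helper(3, 4 * 15120) = factorial_helper(3, 60480)
= factorial_helper(2, 3 * 60480) = factorial_helper(2, 181440)
= factorial_helper(1, 2 * 181440) = factorial_helper(1, 362880)
n <= 1, return acc = 362880


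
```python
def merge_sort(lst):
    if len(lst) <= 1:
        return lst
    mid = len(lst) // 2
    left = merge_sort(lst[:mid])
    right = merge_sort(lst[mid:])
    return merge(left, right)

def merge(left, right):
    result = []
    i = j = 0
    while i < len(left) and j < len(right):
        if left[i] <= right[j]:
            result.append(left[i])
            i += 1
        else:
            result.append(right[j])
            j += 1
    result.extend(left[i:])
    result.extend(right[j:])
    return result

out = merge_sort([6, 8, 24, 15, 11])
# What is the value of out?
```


merge_sort([6, 8, 24, 15, 11])
Split into [6, 8] and [24, 15, 11]
Left sorted: [6, 8]
Right sorted: [11, 15, 24]
Merge [6, 8] and [11, 15, 24]
= [6, 8, 11, 15, 24]


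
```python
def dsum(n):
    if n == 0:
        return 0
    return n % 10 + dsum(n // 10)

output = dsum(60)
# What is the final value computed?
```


dsum(60)
= 0 + dsum(6)
= 0 + 6 + dsum(0)
= 0 + 6 + 0
= 6


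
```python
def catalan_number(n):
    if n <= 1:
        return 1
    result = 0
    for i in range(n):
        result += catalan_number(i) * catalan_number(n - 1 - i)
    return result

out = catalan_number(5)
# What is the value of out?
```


catalan_number(5)
= sum of catalan_number(i) * catalan_number(5-1-i) for i in 0..4
First compute sub-values bottom-up:
  catalan_number(0) = 1, catalan_number(1) = 1
  catalan_number(2) = 1*1 + 1*1 = 2
  catalan_number(3) = 1*2 + 1*1 + 2*1 = 5
  catalan_number(4) = 1*5 + 1*2 + 2*1 + 5*1 = 14
Now catalan_number(5):
  catalan_number(0)*catalan_number(4) = 1*14 = 14
  catalan_number(1)*catalan_number(3) = 1*5 = 5
  catalan_number(2)*catalan_number(2) = 2*2 = 4
  catalan_number(3)*catalan_number(1) = 5*1 = 5
  catalan_number(4)*catalan_number(0) = 14*1 = 14
= 14 + 5 + 4 + 5 + 14
= 42


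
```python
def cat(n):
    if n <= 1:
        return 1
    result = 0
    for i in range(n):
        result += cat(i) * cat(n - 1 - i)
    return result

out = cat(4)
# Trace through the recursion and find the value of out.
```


cat(4)
= sum of cat(i) * cat(4-1-i) for i in 0..3
First compute sub-values bottom-up:
  cat(0) = 1, cat(1) = 1
  cat(2) = 1*1 + 1*1 = 2
  cat(3) = 1*2 + 1*1 + 2*1 = 5
Now cat(4):
  cat(0)*cat(3) = 1*5 = 5
  cat(1)*cat(2) = 1*2 = 2
  cat(2)*cat(1) = 2*1 = 2
  cat(3)*cat(0) = 5*1 = 5
= 5 + 2 + 2 + 5
= 14


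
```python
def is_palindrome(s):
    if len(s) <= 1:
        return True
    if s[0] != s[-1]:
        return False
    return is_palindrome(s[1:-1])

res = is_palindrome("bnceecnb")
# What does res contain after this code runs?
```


is_palindrome("bnceecnb")
"bnceecnb": s[0]='b' == s[-1]='b' -> is_palindrome("nceecn")
"nceecn": s[0]='n' == s[-1]='n' -> is_palindrome("ceec")
"ceec": s[0]='c' == s[-1]='c' -> is_palindrome("ee")
"ee": s[0]='e' == s[-1]='e' -> is_palindrome("")
"": len <= 1 -> True
= True


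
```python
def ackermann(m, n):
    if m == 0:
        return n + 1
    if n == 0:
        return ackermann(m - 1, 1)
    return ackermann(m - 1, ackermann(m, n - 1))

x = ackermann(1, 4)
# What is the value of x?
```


ackermann(1, 4)
= ackermann(0, ackermann(1, 3))
First compute ackermann(1, 3) = 5
= ackermann(0, 5)
= 6


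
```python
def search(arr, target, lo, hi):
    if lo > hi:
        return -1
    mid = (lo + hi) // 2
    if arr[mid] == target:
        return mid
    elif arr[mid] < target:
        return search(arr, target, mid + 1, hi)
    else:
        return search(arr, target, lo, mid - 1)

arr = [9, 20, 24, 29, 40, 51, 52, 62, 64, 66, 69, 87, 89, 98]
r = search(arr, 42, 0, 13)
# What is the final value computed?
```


search(arr, 42, 0, 13)
lo=0, hi=13, mid=6, arr[mid]=52
52 > 42, search left half
lo=0, hi=5, mid=2, arr[mid]=24
24 < 42, search right half
lo=3, hi=5, mid=4, arr[mid]=40
40 < 42, search right half
lo=5, hi=5, mid=5, arr[mid]=51
51 > 42, search left half
lo > hi, target not found, return -1
= -1


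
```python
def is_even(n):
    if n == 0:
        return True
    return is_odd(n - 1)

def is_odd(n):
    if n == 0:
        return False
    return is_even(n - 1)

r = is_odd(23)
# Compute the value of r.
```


is_odd(23)
= is_even(22)
= is_odd(21)
= is_even(20)
= is_odd(19)
= is_even(18)
= is_odd(17)
= is_even(16)
= is_odd(15)
= is_even(14)
= is_odd(13)
= is_even(12)
= is_odd(11)
= is_even(10)
= is_odd(9)
= is_even(8)
= is_odd(7)
= is_even(6)
= is_odd(5)
= is_even(4)
= is_odd(3)
= is_even(2)
= is_odd(1)
= is_even(0)
n == 0: return True
= True


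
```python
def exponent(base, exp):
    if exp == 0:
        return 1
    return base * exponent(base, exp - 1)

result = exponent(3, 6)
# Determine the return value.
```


exponent(3, 6)
= 3 * exponent(3, 5)
= 3 * 3 * exponent(3, 4)
= 3 * 3 * 3 * exponent(3, 3)
= 3 * 3 * 3 * 3 * exponent(3, 2)
= 3 * 3 * 3 * 3 * 3 * exponent(3, 1)
= 3 * 3 * 3 * 3 * 3 * 3 * exponent(3, 0)
= 3 * 3 * 3 * 3 * 3 * 3 * 1
= 729


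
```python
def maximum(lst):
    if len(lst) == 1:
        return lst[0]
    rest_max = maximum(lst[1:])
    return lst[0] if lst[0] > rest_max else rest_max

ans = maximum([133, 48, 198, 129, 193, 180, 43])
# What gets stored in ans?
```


maximum([133, 48, 198, 129, 193, 180, 43])
= compare 133 with maximum([48, 198, 129, 193, 180, 43])
= compare 48 with maximum([198, 129, 193, 180, 43])
= compare 198 with maximum([129, 193, 180, 43])
= compare 129 with maximum([193, 180, 43])
= compare 193 with maximum([180, 43])
= compare 180 with maximum([43])
Base: maximum([43]) = 43
compare 180 with 43: max = 180
compare 193 with 180: max = 193
compare 129 with 193: max = 193
compare 198 with 193: max = 198
compare 48 with 198: max = 198
compare 133 with 198: max = 198
= 198


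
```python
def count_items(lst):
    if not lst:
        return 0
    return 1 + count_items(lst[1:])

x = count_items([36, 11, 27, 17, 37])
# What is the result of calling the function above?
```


count_items([36, 11, 27, 17, 37])
= 1 + count_items([11, 27, 17, 37])
= 1 + 1 + count_items([27, 17, 37])
= 1 + 1 + 1 + count_items([17, 37])
= 1 + 1 + 1 + 1 + count_items([37])
= 1 + 1 + 1 + 1 + 1 + count_items([])
= 1 + 1 + 1 + 1 + 1 + 0
= 5


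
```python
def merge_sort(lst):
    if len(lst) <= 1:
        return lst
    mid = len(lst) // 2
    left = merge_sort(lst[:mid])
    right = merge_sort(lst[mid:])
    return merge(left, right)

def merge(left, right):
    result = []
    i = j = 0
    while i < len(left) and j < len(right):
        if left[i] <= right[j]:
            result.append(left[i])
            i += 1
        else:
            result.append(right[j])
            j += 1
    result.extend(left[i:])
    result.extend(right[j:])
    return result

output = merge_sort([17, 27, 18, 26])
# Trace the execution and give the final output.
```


merge_sort([17, 27, 18, 26])
Split into [17, 27] and [18, 26]
Left sorted: [17, 27]
Right sorted: [18, 26]
Merge [17, 27] and [18, 26]
= [17, 18, 26, 27]


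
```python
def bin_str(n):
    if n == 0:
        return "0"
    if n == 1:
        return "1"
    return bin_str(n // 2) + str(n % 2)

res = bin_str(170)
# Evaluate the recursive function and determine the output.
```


bin_str(170)
= bin_str(85) + "0"
= bin_str(42) + "1" + "0"
= bin_str(21) + "0" + "1" + "0"
= bin_str(10) + "1" + "0" + "1" + "0"
= bin_str(5) + "0" + "1" + "0" + "1" + "0"
= bin_str(2) + "1" + "0" + "1" + "0" + "1" + "0"
= bin_str(1) + "0" + "1" + "0" + "1" + "0" + "1" + "0"
= "1" + "0" + "1" + "0" + "1" + "0" + "1" + "0"
= "10101010"


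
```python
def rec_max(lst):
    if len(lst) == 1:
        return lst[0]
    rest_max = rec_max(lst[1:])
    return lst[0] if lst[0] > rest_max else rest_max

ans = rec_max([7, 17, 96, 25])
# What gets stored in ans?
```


rec_max([7, 17, 96, 25])
= compare 7 with rec_max([17, 96, 25])
= compare 17 with rec_max([96, 25])
= compare 96 with rec_max([25])
Base: rec_max([25]) = 25
compare 96 with 25: max = 96
compare 17 with 96: max = 96
compare 7 with 96: max = 96
= 96


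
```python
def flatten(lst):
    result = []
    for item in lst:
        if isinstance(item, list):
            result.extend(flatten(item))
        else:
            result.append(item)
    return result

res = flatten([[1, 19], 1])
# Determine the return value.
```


flatten([[1, 19], 1])
Processing each element:
  [1, 19] is a list -> flatten recursively -> [1, 19]
  1 is not a list -> append 1
= [1, 19, 1]


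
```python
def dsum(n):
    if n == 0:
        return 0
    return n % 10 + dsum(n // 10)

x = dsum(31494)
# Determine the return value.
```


dsum(31494)
= 4 + dsum(3149)
= 4 + 9 + dsum(314)
= 4 + 9 + 4 + dsum(31)
= 4 + 9 + 4 + 1 + dsum(3)
= 4 + 9 + 4 + 1 + 3 + dsum(0)
= 4 + 9 + 4 + 1 + 3 + 0
= 21


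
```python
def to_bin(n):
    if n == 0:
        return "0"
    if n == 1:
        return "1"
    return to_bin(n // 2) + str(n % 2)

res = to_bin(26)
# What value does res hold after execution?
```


to_bin(26)
= to_bin(13) + "0"
= to_bin(6) + "1" + "0"
= to_bin(3) + "0" + "1" + "0"
= to_bin(1) + "1" + "0" + "1" + "0"
= "1" + "1" + "0" + "1" + "0"
= "11010"


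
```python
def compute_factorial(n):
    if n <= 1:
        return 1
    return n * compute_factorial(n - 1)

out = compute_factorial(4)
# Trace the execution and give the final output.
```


compute_factorial(4)
= 4 * compute_factorial(3)
= 4 * 3 * compute_factorial(2)
= 4 * 3 * 2 * compute_factorial(1)
= 4 * 3 * 2 * 1
= 24


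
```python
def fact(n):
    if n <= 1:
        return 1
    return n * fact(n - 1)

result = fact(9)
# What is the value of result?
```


fact(9)
= 9 * fact(8)
= 9 * 8 * fact(7)
= 9 * 8 * 7 * fact(6)
= 9 * 8 * 7 * 6 * fact(5)
= 9 * 8 * 7 * 6 * 5 * fact(4)
= 9 * 8 * 7 * 6 * 5 * 4 * fact(3)
= 9 * 8 * 7 * 6 * 5 * 4 * 3 * fact(2)
= 9 * 8 * 7 * 6 * 5 * 4 * 3 * 2 * fact(1)
= 9 * 8 * 7 * 6 * 5 * 4 * 3 * 2 * 1
= 362880


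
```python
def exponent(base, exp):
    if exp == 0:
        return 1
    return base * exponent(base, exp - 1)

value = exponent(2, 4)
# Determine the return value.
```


exponent(2, 4)
= 2 * exponent(2, 3)
= 2 * 2 * exponent(2, 2)
= 2 * 2 * 2 * exponent(2, 1)
= 2 * 2 * 2 * 2 * exponent(2, 0)
= 2 * 2 * 2 * 2 * 1
= 16


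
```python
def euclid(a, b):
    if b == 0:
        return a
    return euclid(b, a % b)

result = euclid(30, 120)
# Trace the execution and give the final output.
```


euclid(30, 120)
= euclid(120, 30 % 120) = euclid(120, 30)
= euclid(30, 120 % 30) = euclid(30, 0)
b == 0, return a = 30


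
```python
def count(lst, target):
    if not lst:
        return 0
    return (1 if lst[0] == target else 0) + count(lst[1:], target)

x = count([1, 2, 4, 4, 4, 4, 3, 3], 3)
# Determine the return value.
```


count([1, 2, 4, 4, 4, 4, 3, 3], 3)
lst[0]=1 != 3: 0 + count([2, 4, 4, 4, 4, 3, 3], 3)
lst[0]=2 != 3: 0 + count([4, 4, 4, 4, 3, 3], 3)
lst[0]=4 != 3: 0 + count([4, 4, 4, 3, 3], 3)
lst[0]=4 != 3: 0 + count([4, 4, 3, 3], 3)
lst[0]=4 != 3: 0 + count([4, 3, 3], 3)
lst[0]=4 != 3: 0 + count([3, 3], 3)
lst[0]=3 == 3: 1 + count([3], 3)
lst[0]=3 == 3: 1 + count([], 3)
= 2


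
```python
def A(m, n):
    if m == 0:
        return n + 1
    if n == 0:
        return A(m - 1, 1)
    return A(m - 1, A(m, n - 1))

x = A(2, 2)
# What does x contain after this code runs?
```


A(2, 2)
= A(1, A(2, 1))
First compute A(2, 1) = 5
= A(1, 5)
= 7


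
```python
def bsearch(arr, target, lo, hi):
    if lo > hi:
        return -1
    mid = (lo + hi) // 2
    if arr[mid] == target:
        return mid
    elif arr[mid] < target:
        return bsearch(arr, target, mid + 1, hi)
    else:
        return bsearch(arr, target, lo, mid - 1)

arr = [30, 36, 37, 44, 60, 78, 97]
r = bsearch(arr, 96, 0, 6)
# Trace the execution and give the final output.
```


bsearch(arr, 96, 0, 6)
lo=0, hi=6, mid=3, arr[mid]=44
44 < 96, search right half
lo=4, hi=6, mid=5, arr[mid]=78
78 < 96, search right half
lo=6, hi=6, mid=6, arr[mid]=97
97 > 96, search left half
lo > hi, target not found, return -1
= -1


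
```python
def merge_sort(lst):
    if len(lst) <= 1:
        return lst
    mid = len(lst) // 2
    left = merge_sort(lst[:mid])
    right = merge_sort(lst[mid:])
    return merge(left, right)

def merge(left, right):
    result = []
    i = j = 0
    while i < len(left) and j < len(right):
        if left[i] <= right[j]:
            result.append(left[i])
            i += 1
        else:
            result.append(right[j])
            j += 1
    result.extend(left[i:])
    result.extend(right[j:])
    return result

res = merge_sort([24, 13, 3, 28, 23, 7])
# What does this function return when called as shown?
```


merge_sort([24, 13, 3, 28, 23, 7])
Split into [24, 13, 3] and [28, 23, 7]
Left sorted: [3, 13, 24]
Right sorted: [7, 23, 28]
Merge [3, 13, 24] and [7, 23, 28]
= [3, 7, 13, 23, 24, 28]


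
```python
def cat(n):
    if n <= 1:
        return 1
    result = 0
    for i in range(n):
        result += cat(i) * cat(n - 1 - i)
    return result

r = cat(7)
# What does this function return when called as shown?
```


cat(7)
= sum of cat(i) * cat(7-1-i) for i in 0..6
First compute sub-values bottom-up:
  cat(0) = 1, cat(1) = 1
  cat(2) = 1*1 + 1*1 = 2
  cat(3) = 1*2 + 1*1 + 2*1 = 5
  cat(4) = 1*5 + 1*2 + 2*1 + 5*1 = 14
  cat(5) = 1*14 + 1*5 + 2*2 + 5*1 + 14*1 = 42
  cat(6) = 1*42 + 1*14 + 2*5 + 5*2 + 14*1 + 42*1 = 132
Now cat(7):
  cat(0)*cat(6) = 1*132 = 132
  cat(1)*cat(5) = 1*42 = 42
  cat(2)*cat(4) = 2*14 = 28
  cat(3)*cat(3) = 5*5 = 25
  cat(4)*cat(2) = 14*2 = 28
  cat(5)*cat(1) = 42*1 = 42
  cat(6)*cat(0) = 132*1 = 132
= 132 + 42 + 28 + 25 + 28 + 42 + 132
= 429


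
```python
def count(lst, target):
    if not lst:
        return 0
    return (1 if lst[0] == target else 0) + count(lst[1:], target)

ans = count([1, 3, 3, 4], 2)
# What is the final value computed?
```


count([1, 3, 3, 4], 2)
lst[0]=1 != 2: 0 + count([3, 3, 4], 2)
lst[0]=3 != 2: 0 + count([3, 4], 2)
lst[0]=3 != 2: 0 + count([4], 2)
lst[0]=4 != 2: 0 + count([], 2)
= 0


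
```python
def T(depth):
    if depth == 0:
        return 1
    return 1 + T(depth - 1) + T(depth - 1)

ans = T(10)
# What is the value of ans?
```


T(10)
= 1 + T(9) + T(9)
= 1 + 2 * T(9)
T(k) = 2^(k+1) - 1
T(0) = 1
T(1) = 3
T(2) = 7
T(3) = 15
T(4) = 31
T(10) = 2^11 - 1 = 2047


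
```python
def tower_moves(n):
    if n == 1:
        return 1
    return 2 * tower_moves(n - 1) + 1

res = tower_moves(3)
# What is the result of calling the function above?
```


tower_moves(3)
= 2 * tower_moves(2) + 1
= 2 * (2 * tower_moves(1) + 1) + 1
Now compute bottom-up:
tower_moves(1) = 1
tower_moves(2) = 2 * 1 + 1 = 3
tower_moves(3) = 2 * 3 + 1 = 7
= 7


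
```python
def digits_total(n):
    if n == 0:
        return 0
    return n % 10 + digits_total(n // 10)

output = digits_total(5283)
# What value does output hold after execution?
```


digits_total(5283)
= 3 + digits_total(528)
= 3 + 8 + digits_total(52)
= 3 + 8 + 2 + digits_total(5)
= 3 + 8 + 2 + 5 + digits_total(0)
= 3 + 8 + 2 + 5 + 0
= 18


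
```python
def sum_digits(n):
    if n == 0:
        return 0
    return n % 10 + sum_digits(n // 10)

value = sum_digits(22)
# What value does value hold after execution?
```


sum_digits(22)
= 2 + sum_digits(2)
= 2 + 2 + sum_digits(0)
= 2 + 2 + 0
= 4


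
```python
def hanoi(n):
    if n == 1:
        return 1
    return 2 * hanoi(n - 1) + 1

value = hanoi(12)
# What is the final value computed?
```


hanoi(12)
= 2 * hanoi(11) + 1
= 2 * (2 * hanoi(10) + 1) + 1
= 2 * (2 * (2 * hanoi(9) + 1) + 1) + 1
= 2 * (2 * (2 * (2 * hanoi(8) + 1) + 1) + 1) + 1
= 2 * (2 * (2 * (2 * (2 * hanoi(7) + 1) + 1) + 1) + 1) + 1
= 2 * (2 * (2 * (2 * (2 * (2 * hanoi(6) + 1) + 1) + 1) + 1) + 1) + 1
= 2 * (2 * (2 * (2 * (2 * (2 * (2 * hanoi(5) + 1) + 1) + 1) + 1) + 1) + 1) + 1
= 2 * (2 * (2 * (2 * (2 * (2 * (2 * (2 * hanoi(4) + 1) + 1) + 1) + 1) + 1) + 1) + 1) + 1
= 2 * (2 * (2 * (2 * (2 * (2 * (2 * (2 * (2 * hanoi(3) + 1) + 1) + 1) + 1) + 1) + 1) + 1) + 1) + 1
= 2 * (2 * (2 * (2 * (2 * (2 * (2 * (2 * (2 * (2 * hanoi(2) + 1) + 1) + 1) + 1) + 1) + 1) + 1) + 1) + 1) + 1
= 2 * (2 * (2 * (2 * (2 * (2 * (2 * (2 * (2 * (2 * (2 * hanoi(1) + 1) + 1) + 1) + 1) + 1) + 1) + 1) + 1) + 1) + 1) + 1
Now compute bottom-up:
hanoi(1) = 1
hanoi(2) = 2 * 1 + 1 = 3
hanoi(3) = 2 * 3 + 1 = 7
hanoi(4) = 2 * 7 + 1 = 15
hanoi(5) = 2 * 15 + 1 = 31
hanoi(6) = 2 * 31 + 1 = 63
hanoi(7) = 2 * 63 + 1 = 127
hanoi(8) = 2 * 127 + 1 = 255
hanoi(9) = 2 * 255 + 1 = 511
hanoi(10) = 2 * 511 + 1 = 1023
hanoi(11) = 2 * 1023 + 1 = 2047
hanoi(12) = 2 * 2047 + 1 = 4095
= 4095


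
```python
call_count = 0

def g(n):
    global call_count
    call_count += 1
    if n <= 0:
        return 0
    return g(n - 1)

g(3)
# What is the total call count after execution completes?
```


g(3) calls g(2) calls ... calls g(0)
Total calls: 3 + 1 (for base case) = 4


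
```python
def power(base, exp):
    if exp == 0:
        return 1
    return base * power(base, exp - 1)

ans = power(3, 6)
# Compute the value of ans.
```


power(3, 6)
= 3 * power(3, 5)
= 3 * 3 * power(3, 4)
= 3 * 3 * 3 * power(3, 3)
= 3 * 3 * 3 * 3 * power(3, 2)
= 3 * 3 * 3 * 3 * 3 * power(3, 1)
= 3 * 3 * 3 * 3 * 3 * 3 * power(3, 0)
= 3 * 3 * 3 * 3 * 3 * 3 * 1
= 729


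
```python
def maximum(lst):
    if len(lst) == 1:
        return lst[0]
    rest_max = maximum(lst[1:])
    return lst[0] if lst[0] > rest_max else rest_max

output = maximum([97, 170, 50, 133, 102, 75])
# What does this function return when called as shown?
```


maximum([97, 170, 50, 133, 102, 75])
= compare 97 with maximum([170, 50, 133, 102, 75])
= compare 170 with maximum([50, 133, 102, 75])
= compare 50 with maximum([133, 102, 75])
= compare 133 with maximum([102, 75])
= compare 102 with maximum([75])
Base: maximum([75]) = 75
compare 102 with 75: max = 102
compare 133 with 102: max = 133
compare 50 with 133: max = 133
compare 170 with 133: max = 170
compare 97 with 170: max = 170
= 170


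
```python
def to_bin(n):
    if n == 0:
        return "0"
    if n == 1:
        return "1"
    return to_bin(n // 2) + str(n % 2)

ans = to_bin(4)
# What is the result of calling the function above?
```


to_bin(4)
= to_bin(2) + "0"
= to_bin(1) + "0" + "0"
= "1" + "0" + "0"
= "100"


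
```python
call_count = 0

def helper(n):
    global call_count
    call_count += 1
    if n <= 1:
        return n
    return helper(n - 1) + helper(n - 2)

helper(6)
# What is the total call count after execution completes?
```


helper(6) calls helper(5) and helper(4); each non-base call branches into two more.
Let C(k) = total number of calls made by helper(k), including the call to helper(k) itself.
Base cases: C(0) = 1, C(1) = 1
Recurrence: C(k) = 1 + C(k-1) + C(k-2)
  C(2) = 1 + C(1) + C(0) = 1 + 1 + 1 = 3
  C(3) = 1 + C(2) + C(1) = 1 + 3 + 1 = 5
  C(4) = 1 + C(3) + C(2) = 1 + 5 + 3 = 9
  C(5) = 1 + C(4) + C(3) = 1 + 9 + 5 = 15
  C(6) = 1 + C(5) + C(4) = 1 + 15 + 9 = 25
Total calls = C(6) = 25


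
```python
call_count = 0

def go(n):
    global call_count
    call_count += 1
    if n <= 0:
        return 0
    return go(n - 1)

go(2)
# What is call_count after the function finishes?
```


go(2) calls go(1) calls ... calls go(0)
Total calls: 2 + 1 (for base case) = 3


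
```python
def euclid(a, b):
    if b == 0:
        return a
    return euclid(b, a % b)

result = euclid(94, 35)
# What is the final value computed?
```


euclid(94, 35)
= euclid(35, 94 % 35) = euclid(35, 24)
= euclid(24, 35 % 24) = euclid(24, 11)
= euclid(11, 24 % 11) = euclid(11, 2)
= euclid(2, 11 % 2) = euclid(2, 1)
= euclid(1, 2 % 1) = euclid(1, 0)
b == 0, return a = 1


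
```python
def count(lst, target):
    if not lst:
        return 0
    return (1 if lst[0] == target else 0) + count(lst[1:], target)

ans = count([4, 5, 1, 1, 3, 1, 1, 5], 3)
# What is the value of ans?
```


count([4, 5, 1, 1, 3, 1, 1, 5], 3)
lst[0]=4 != 3: 0 + count([5, 1, 1, 3, 1, 1, 5], 3)
lst[0]=5 != 3: 0 + count([1, 1, 3, 1, 1, 5], 3)
lst[0]=1 != 3: 0 + count([1, 3, 1, 1, 5], 3)
lst[0]=1 != 3: 0 + count([3, 1, 1, 5], 3)
lst[0]=3 == 3: 1 + count([1, 1, 5], 3)
lst[0]=1 != 3: 0 + count([1, 5], 3)
lst[0]=1 != 3: 0 + count([5], 3)
lst[0]=5 != 3: 0 + count([], 3)
= 1


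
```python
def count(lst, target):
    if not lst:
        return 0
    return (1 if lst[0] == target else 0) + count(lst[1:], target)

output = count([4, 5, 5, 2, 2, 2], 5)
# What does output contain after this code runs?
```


count([4, 5, 5, 2, 2, 2], 5)
lst[0]=4 != 5: 0 + count([5, 5, 2, 2, 2], 5)
lst[0]=5 == 5: 1 + count([5, 2, 2, 2], 5)
lst[0]=5 == 5: 1 + count([2, 2, 2], 5)
lst[0]=2 != 5: 0 + count([2, 2], 5)
lst[0]=2 != 5: 0 + count([2], 5)
lst[0]=2 != 5: 0 + count([], 5)
= 2


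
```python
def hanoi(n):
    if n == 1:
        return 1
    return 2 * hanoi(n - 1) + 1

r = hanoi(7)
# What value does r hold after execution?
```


hanoi(7)
= 2 * hanoi(6) + 1
= 2 * (2 * hanoi(5) + 1) + 1
= 2 * (2 * (2 * hanoi(4) + 1) + 1) + 1
= 2 * (2 * (2 * (2 * hanoi(3) + 1) + 1) + 1) + 1
= 2 * (2 * (2 * (2 * (2 * hanoi(2) + 1) + 1) + 1) + 1) + 1
= 2 * (2 * (2 * (2 * (2 * (2 * hanoi(1) + 1) + 1) + 1) + 1) + 1) + 1
Now compute bottom-up:
hanoi(1) = 1
hanoi(2) = 2 * 1 + 1 = 3
hanoi(3) = 2 * 3 + 1 = 7
hanoi(4) = 2 * 7 + 1 = 15
hanoi(5) = 2 * 15 + 1 = 31
hanoi(6) = 2 * 31 + 1 = 63
hanoi(7) = 2 * 63 + 1 = 127
= 127


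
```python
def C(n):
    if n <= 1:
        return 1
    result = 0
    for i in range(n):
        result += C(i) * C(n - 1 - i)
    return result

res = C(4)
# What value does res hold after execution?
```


C(4)
= sum of C(i) * C(4-1-i) for i in 0..3
First compute sub-values bottom-up:
  C(0) = 1, C(1) = 1
  C(2) = 1*1 + 1*1 = 2
  C(3) = 1*2 + 1*1 + 2*1 = 5
Now C(4):
  C(0)*C(3) = 1*5 = 5
  C(1)*C(2) = 1*2 = 2
  C(2)*C(1) = 2*1 = 2
  C(3)*C(0) = 5*1 = 5
= 5 + 2 + 2 + 5
= 14
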